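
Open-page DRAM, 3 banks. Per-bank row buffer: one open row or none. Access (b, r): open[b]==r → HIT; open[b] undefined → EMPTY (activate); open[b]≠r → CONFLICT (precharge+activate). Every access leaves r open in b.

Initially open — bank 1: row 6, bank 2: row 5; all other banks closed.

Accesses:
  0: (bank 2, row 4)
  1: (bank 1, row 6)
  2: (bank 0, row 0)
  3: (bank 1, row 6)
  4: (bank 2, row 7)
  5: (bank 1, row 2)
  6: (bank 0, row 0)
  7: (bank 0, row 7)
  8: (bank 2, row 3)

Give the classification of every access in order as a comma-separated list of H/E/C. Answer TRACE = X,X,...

0: bank 2 row 4 — prev 5 → CONFLICT
1: bank 1 row 6 — prev 6 → HIT
2: bank 0 row 0 — prev None → EMPTY
3: bank 1 row 6 — prev 6 → HIT
4: bank 2 row 7 — prev 4 → CONFLICT
5: bank 1 row 2 — prev 6 → CONFLICT
6: bank 0 row 0 — prev 0 → HIT
7: bank 0 row 7 — prev 0 → CONFLICT
8: bank 2 row 3 — prev 7 → CONFLICT

TRACE = C,H,E,H,C,C,H,C,C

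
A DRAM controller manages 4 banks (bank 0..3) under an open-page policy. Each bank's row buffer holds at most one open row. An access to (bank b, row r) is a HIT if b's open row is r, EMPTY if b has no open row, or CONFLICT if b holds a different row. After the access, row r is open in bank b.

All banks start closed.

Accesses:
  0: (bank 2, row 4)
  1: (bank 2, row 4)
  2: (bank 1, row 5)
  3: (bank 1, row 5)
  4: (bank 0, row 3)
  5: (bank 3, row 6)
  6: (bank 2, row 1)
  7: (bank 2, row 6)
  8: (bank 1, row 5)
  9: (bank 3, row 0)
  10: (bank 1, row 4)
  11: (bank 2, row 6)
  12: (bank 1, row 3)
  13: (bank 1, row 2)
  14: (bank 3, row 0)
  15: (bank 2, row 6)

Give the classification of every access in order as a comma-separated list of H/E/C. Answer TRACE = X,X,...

TRACE = E,H,E,H,E,E,C,C,H,C,C,H,C,C,H,H

0: bank 2 row 4 — prev None → EMPTY
1: bank 2 row 4 — prev 4 → HIT
2: bank 1 row 5 — prev None → EMPTY
3: bank 1 row 5 — prev 5 → HIT
4: bank 0 row 3 — prev None → EMPTY
5: bank 3 row 6 — prev None → EMPTY
6: bank 2 row 1 — prev 4 → CONFLICT
7: bank 2 row 6 — prev 1 → CONFLICT
8: bank 1 row 5 — prev 5 → HIT
9: bank 3 row 0 — prev 6 → CONFLICT
10: bank 1 row 4 — prev 5 → CONFLICT
11: bank 2 row 6 — prev 6 → HIT
12: bank 1 row 3 — prev 4 → CONFLICT
13: bank 1 row 2 — prev 3 → CONFLICT
14: bank 3 row 0 — prev 0 → HIT
15: bank 2 row 6 — prev 6 → HIT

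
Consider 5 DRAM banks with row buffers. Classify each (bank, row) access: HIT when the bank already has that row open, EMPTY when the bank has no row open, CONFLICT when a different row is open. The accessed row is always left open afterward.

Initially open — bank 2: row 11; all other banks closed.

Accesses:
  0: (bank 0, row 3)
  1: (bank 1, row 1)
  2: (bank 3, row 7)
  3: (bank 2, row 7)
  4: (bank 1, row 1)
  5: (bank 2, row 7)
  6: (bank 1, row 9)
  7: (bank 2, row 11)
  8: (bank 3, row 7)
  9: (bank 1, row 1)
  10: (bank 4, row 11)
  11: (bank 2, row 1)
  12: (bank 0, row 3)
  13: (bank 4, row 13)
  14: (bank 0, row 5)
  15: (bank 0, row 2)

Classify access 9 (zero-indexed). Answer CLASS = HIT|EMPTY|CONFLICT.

CLASS = CONFLICT

0: bank 0 row 3 — prev None → EMPTY
1: bank 1 row 1 — prev None → EMPTY
2: bank 3 row 7 — prev None → EMPTY
3: bank 2 row 7 — prev 11 → CONFLICT
4: bank 1 row 1 — prev 1 → HIT
5: bank 2 row 7 — prev 7 → HIT
6: bank 1 row 9 — prev 1 → CONFLICT
7: bank 2 row 11 — prev 7 → CONFLICT
8: bank 3 row 7 — prev 7 → HIT
9: bank 1 row 1 — prev 9 → CONFLICT
10: bank 4 row 11 — prev None → EMPTY
11: bank 2 row 1 — prev 11 → CONFLICT
12: bank 0 row 3 — prev 3 → HIT
13: bank 4 row 13 — prev 11 → CONFLICT
14: bank 0 row 5 — prev 3 → CONFLICT
15: bank 0 row 2 — prev 5 → CONFLICT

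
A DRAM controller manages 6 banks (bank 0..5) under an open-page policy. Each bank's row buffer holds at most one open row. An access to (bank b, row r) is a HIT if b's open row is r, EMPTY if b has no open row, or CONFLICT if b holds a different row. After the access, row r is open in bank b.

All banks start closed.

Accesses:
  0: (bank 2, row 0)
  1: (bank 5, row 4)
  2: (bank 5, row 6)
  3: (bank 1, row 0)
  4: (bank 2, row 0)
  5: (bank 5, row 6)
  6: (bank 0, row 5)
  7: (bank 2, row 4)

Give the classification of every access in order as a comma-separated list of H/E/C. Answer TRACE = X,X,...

  [0] b2 r0: no row ⇒ E
  [1] b5 r4: no row ⇒ E
  [2] b5 r6: had r4 ⇒ C
  [3] b1 r0: no row ⇒ E
  [4] b2 r0: had r0 ⇒ H
  [5] b5 r6: had r6 ⇒ H
  [6] b0 r5: no row ⇒ E
  [7] b2 r4: had r0 ⇒ C

TRACE = E,E,C,E,H,H,E,C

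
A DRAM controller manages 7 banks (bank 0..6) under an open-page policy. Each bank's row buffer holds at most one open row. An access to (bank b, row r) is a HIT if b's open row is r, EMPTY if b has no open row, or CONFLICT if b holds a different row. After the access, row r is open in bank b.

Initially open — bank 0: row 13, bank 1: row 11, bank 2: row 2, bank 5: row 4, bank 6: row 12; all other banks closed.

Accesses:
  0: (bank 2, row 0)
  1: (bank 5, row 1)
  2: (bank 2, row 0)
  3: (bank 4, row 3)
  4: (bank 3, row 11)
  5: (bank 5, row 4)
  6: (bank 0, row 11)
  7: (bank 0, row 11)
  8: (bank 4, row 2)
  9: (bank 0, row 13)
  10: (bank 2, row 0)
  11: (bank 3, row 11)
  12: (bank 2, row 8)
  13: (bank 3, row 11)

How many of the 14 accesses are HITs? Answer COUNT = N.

0: bank 2 row 0 — prev 2 → CONFLICT
1: bank 5 row 1 — prev 4 → CONFLICT
2: bank 2 row 0 — prev 0 → HIT
3: bank 4 row 3 — prev None → EMPTY
4: bank 3 row 11 — prev None → EMPTY
5: bank 5 row 4 — prev 1 → CONFLICT
6: bank 0 row 11 — prev 13 → CONFLICT
7: bank 0 row 11 — prev 11 → HIT
8: bank 4 row 2 — prev 3 → CONFLICT
9: bank 0 row 13 — prev 11 → CONFLICT
10: bank 2 row 0 — prev 0 → HIT
11: bank 3 row 11 — prev 11 → HIT
12: bank 2 row 8 — prev 0 → CONFLICT
13: bank 3 row 11 — prev 11 → HIT

COUNT = 5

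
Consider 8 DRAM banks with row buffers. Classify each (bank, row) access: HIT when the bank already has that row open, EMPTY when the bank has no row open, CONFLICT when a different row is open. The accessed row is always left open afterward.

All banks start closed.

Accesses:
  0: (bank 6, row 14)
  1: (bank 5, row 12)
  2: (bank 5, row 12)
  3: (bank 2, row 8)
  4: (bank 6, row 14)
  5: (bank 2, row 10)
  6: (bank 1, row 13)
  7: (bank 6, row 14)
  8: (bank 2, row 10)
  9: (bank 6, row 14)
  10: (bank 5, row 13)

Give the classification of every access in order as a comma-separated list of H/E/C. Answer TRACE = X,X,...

TRACE = E,E,H,E,H,C,E,H,H,H,C

step 0: bank6 None->14 [EMPTY]
step 1: bank5 None->12 [EMPTY]
step 2: bank5 12->12 [HIT]
step 3: bank2 None->8 [EMPTY]
step 4: bank6 14->14 [HIT]
step 5: bank2 8->10 [CONFLICT]
step 6: bank1 None->13 [EMPTY]
step 7: bank6 14->14 [HIT]
step 8: bank2 10->10 [HIT]
step 9: bank6 14->14 [HIT]
step 10: bank5 12->13 [CONFLICT]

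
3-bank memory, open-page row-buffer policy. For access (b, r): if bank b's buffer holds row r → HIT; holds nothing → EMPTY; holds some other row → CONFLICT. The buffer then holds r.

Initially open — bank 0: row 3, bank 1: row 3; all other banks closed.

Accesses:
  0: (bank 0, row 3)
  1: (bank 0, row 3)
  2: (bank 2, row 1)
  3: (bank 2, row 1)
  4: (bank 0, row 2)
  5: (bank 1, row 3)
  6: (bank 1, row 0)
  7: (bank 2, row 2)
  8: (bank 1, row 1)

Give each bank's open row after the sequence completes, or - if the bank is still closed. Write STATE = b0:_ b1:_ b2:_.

STATE = b0:2 b1:1 b2:2

#0 (0,3) H  (was 3)
#1 (0,3) H  (was 3)
#2 (2,1) E
#3 (2,1) H  (was 1)
#4 (0,2) C  (was 3)
#5 (1,3) H  (was 3)
#6 (1,0) C  (was 3)
#7 (2,2) C  (was 1)
#8 (1,1) C  (was 0)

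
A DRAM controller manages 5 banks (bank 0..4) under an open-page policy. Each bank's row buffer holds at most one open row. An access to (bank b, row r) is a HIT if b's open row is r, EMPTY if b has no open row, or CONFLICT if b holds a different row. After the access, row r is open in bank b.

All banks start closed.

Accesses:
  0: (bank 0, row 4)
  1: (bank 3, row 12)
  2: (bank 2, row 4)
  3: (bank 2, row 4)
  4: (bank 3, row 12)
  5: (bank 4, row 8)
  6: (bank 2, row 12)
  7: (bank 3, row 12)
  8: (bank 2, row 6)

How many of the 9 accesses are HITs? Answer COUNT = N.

0: bank 0 row 4 — prev None → EMPTY
1: bank 3 row 12 — prev None → EMPTY
2: bank 2 row 4 — prev None → EMPTY
3: bank 2 row 4 — prev 4 → HIT
4: bank 3 row 12 — prev 12 → HIT
5: bank 4 row 8 — prev None → EMPTY
6: bank 2 row 12 — prev 4 → CONFLICT
7: bank 3 row 12 — prev 12 → HIT
8: bank 2 row 6 — prev 12 → CONFLICT

COUNT = 3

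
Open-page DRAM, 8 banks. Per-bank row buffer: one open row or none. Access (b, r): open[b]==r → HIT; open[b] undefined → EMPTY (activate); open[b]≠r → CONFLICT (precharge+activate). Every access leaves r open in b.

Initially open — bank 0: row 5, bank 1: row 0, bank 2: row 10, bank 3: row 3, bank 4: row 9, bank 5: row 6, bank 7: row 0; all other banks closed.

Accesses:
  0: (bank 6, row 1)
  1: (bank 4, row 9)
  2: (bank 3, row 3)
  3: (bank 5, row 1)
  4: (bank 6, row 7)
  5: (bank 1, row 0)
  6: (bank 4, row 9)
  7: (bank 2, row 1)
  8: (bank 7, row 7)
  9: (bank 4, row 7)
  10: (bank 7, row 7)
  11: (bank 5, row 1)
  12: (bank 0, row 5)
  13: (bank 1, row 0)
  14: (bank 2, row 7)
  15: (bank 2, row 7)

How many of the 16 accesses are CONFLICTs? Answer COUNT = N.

COUNT = 6

  [0] b6 r1: no row ⇒ E
  [1] b4 r9: had r9 ⇒ H
  [2] b3 r3: had r3 ⇒ H
  [3] b5 r1: had r6 ⇒ C
  [4] b6 r7: had r1 ⇒ C
  [5] b1 r0: had r0 ⇒ H
  [6] b4 r9: had r9 ⇒ H
  [7] b2 r1: had r10 ⇒ C
  [8] b7 r7: had r0 ⇒ C
  [9] b4 r7: had r9 ⇒ C
  [10] b7 r7: had r7 ⇒ H
  [11] b5 r1: had r1 ⇒ H
  [12] b0 r5: had r5 ⇒ H
  [13] b1 r0: had r0 ⇒ H
  [14] b2 r7: had r1 ⇒ C
  [15] b2 r7: had r7 ⇒ H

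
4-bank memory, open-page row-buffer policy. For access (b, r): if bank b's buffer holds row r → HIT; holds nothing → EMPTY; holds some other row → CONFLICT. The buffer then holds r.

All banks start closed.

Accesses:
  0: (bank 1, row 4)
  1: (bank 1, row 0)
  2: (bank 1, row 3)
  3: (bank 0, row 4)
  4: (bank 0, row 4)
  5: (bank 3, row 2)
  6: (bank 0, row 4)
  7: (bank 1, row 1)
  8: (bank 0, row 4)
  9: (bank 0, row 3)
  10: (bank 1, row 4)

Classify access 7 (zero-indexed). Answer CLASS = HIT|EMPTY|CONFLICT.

CLASS = CONFLICT

step 0: bank1 None->4 [EMPTY]
step 1: bank1 4->0 [CONFLICT]
step 2: bank1 0->3 [CONFLICT]
step 3: bank0 None->4 [EMPTY]
step 4: bank0 4->4 [HIT]
step 5: bank3 None->2 [EMPTY]
step 6: bank0 4->4 [HIT]
step 7: bank1 3->1 [CONFLICT]
step 8: bank0 4->4 [HIT]
step 9: bank0 4->3 [CONFLICT]
step 10: bank1 1->4 [CONFLICT]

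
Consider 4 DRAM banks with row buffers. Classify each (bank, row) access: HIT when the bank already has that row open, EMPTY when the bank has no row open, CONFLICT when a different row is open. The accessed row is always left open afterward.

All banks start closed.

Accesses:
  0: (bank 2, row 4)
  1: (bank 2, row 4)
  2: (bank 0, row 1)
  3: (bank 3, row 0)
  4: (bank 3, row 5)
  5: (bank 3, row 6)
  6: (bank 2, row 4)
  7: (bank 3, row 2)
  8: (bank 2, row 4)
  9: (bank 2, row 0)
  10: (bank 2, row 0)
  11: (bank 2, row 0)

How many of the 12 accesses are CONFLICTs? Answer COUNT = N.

0: bank 2 row 4 — prev None → EMPTY
1: bank 2 row 4 — prev 4 → HIT
2: bank 0 row 1 — prev None → EMPTY
3: bank 3 row 0 — prev None → EMPTY
4: bank 3 row 5 — prev 0 → CONFLICT
5: bank 3 row 6 — prev 5 → CONFLICT
6: bank 2 row 4 — prev 4 → HIT
7: bank 3 row 2 — prev 6 → CONFLICT
8: bank 2 row 4 — prev 4 → HIT
9: bank 2 row 0 — prev 4 → CONFLICT
10: bank 2 row 0 — prev 0 → HIT
11: bank 2 row 0 — prev 0 → HIT

COUNT = 4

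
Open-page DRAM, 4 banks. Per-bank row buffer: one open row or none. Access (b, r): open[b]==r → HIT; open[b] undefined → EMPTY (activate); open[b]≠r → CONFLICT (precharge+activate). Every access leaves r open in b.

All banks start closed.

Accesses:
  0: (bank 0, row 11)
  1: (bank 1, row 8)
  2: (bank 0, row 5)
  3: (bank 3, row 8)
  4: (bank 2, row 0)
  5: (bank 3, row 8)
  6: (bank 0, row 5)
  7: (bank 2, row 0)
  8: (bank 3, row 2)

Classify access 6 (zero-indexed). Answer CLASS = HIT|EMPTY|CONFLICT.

CLASS = HIT

0: bank 0 row 11 — prev None → EMPTY
1: bank 1 row 8 — prev None → EMPTY
2: bank 0 row 5 — prev 11 → CONFLICT
3: bank 3 row 8 — prev None → EMPTY
4: bank 2 row 0 — prev None → EMPTY
5: bank 3 row 8 — prev 8 → HIT
6: bank 0 row 5 — prev 5 → HIT
7: bank 2 row 0 — prev 0 → HIT
8: bank 3 row 2 — prev 8 → CONFLICT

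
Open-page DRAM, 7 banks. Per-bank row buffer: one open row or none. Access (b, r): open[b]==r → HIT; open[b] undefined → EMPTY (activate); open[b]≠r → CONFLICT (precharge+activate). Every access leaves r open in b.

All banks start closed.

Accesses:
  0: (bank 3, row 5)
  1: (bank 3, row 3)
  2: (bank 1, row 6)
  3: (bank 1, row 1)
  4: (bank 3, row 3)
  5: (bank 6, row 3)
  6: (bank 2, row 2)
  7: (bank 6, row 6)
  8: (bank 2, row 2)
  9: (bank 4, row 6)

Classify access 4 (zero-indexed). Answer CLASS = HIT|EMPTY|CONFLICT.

  [0] b3 r5: no row ⇒ E
  [1] b3 r3: had r5 ⇒ C
  [2] b1 r6: no row ⇒ E
  [3] b1 r1: had r6 ⇒ C
  [4] b3 r3: had r3 ⇒ H
  [5] b6 r3: no row ⇒ E
  [6] b2 r2: no row ⇒ E
  [7] b6 r6: had r3 ⇒ C
  [8] b2 r2: had r2 ⇒ H
  [9] b4 r6: no row ⇒ E

CLASS = HIT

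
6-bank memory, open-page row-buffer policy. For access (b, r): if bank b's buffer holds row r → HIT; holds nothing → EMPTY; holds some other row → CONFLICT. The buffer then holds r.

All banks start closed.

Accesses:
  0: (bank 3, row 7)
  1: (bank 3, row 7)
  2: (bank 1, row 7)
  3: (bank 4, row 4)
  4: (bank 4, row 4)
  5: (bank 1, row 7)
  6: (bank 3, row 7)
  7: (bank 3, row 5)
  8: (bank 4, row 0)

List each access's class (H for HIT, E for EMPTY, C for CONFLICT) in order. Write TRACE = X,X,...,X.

0: bank 3 row 7 — prev None → EMPTY
1: bank 3 row 7 — prev 7 → HIT
2: bank 1 row 7 — prev None → EMPTY
3: bank 4 row 4 — prev None → EMPTY
4: bank 4 row 4 — prev 4 → HIT
5: bank 1 row 7 — prev 7 → HIT
6: bank 3 row 7 — prev 7 → HIT
7: bank 3 row 5 — prev 7 → CONFLICT
8: bank 4 row 0 — prev 4 → CONFLICT

TRACE = E,H,E,E,H,H,H,C,C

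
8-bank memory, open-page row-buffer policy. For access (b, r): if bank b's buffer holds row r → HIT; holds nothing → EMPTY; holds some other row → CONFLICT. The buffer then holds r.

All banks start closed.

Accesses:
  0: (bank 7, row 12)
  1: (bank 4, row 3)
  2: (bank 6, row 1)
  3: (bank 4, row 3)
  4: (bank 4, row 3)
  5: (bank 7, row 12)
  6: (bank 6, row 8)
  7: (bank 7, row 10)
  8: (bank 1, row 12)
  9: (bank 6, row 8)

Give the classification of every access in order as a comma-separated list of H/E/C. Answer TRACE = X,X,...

#0 (7,12) E
#1 (4,3) E
#2 (6,1) E
#3 (4,3) H  (was 3)
#4 (4,3) H  (was 3)
#5 (7,12) H  (was 12)
#6 (6,8) C  (was 1)
#7 (7,10) C  (was 12)
#8 (1,12) E
#9 (6,8) H  (was 8)

TRACE = E,E,E,H,H,H,C,C,E,H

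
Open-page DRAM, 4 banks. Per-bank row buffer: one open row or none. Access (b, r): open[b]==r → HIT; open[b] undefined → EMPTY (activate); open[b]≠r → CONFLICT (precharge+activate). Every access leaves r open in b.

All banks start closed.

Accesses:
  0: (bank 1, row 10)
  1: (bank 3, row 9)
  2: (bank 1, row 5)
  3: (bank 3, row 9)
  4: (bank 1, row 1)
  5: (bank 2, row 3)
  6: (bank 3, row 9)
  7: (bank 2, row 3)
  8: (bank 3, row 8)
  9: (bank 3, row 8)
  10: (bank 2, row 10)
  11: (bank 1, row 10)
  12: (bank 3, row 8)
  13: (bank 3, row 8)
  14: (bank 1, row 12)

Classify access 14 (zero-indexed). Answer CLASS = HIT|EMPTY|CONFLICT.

CLASS = CONFLICT

#0 (1,10) E
#1 (3,9) E
#2 (1,5) C  (was 10)
#3 (3,9) H  (was 9)
#4 (1,1) C  (was 5)
#5 (2,3) E
#6 (3,9) H  (was 9)
#7 (2,3) H  (was 3)
#8 (3,8) C  (was 9)
#9 (3,8) H  (was 8)
#10 (2,10) C  (was 3)
#11 (1,10) C  (was 1)
#12 (3,8) H  (was 8)
#13 (3,8) H  (was 8)
#14 (1,12) C  (was 10)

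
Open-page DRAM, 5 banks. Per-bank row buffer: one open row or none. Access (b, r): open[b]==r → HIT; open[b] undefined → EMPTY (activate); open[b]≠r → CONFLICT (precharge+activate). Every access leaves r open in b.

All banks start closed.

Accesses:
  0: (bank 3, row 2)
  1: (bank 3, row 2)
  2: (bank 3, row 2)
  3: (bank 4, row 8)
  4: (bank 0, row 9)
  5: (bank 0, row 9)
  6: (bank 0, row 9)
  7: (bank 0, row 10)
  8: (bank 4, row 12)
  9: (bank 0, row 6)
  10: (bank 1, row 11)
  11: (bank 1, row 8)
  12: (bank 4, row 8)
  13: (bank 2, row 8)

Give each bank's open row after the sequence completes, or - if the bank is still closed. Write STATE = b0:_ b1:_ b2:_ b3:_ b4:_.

STATE = b0:6 b1:8 b2:8 b3:2 b4:8

#0 (3,2) E
#1 (3,2) H  (was 2)
#2 (3,2) H  (was 2)
#3 (4,8) E
#4 (0,9) E
#5 (0,9) H  (was 9)
#6 (0,9) H  (was 9)
#7 (0,10) C  (was 9)
#8 (4,12) C  (was 8)
#9 (0,6) C  (was 10)
#10 (1,11) E
#11 (1,8) C  (was 11)
#12 (4,8) C  (was 12)
#13 (2,8) E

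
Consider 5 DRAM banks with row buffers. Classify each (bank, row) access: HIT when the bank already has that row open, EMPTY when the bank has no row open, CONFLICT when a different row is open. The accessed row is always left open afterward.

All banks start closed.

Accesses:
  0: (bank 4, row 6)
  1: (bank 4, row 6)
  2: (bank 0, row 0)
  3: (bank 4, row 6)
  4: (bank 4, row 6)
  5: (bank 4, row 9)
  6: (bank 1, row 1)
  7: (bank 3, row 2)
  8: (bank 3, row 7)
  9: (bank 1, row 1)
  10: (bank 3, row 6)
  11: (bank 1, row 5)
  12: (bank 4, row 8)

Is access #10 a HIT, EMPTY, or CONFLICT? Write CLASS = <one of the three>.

CLASS = CONFLICT

  [0] b4 r6: no row ⇒ E
  [1] b4 r6: had r6 ⇒ H
  [2] b0 r0: no row ⇒ E
  [3] b4 r6: had r6 ⇒ H
  [4] b4 r6: had r6 ⇒ H
  [5] b4 r9: had r6 ⇒ C
  [6] b1 r1: no row ⇒ E
  [7] b3 r2: no row ⇒ E
  [8] b3 r7: had r2 ⇒ C
  [9] b1 r1: had r1 ⇒ H
  [10] b3 r6: had r7 ⇒ C
  [11] b1 r5: had r1 ⇒ C
  [12] b4 r8: had r9 ⇒ C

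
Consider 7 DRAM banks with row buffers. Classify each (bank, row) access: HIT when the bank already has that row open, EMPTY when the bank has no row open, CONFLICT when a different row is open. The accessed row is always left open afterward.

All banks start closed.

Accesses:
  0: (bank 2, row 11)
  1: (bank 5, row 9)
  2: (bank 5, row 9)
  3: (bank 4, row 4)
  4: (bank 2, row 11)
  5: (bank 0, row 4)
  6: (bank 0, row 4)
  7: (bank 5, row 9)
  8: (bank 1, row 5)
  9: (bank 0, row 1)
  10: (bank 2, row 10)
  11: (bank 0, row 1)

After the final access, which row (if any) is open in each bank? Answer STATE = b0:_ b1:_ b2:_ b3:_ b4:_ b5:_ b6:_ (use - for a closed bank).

#0 (2,11) E
#1 (5,9) E
#2 (5,9) H  (was 9)
#3 (4,4) E
#4 (2,11) H  (was 11)
#5 (0,4) E
#6 (0,4) H  (was 4)
#7 (5,9) H  (was 9)
#8 (1,5) E
#9 (0,1) C  (was 4)
#10 (2,10) C  (was 11)
#11 (0,1) H  (was 1)

STATE = b0:1 b1:5 b2:10 b3:- b4:4 b5:9 b6:-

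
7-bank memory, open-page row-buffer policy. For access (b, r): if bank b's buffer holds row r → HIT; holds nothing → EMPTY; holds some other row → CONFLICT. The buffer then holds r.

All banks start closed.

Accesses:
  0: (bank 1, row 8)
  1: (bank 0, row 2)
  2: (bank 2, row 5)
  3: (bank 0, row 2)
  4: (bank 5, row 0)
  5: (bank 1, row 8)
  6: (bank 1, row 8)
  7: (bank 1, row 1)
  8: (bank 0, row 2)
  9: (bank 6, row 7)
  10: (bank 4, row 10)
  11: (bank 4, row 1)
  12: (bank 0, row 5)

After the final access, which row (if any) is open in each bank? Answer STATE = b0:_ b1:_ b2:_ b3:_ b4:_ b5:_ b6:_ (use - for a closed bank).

  [0] b1 r8: no row ⇒ E
  [1] b0 r2: no row ⇒ E
  [2] b2 r5: no row ⇒ E
  [3] b0 r2: had r2 ⇒ H
  [4] b5 r0: no row ⇒ E
  [5] b1 r8: had r8 ⇒ H
  [6] b1 r8: had r8 ⇒ H
  [7] b1 r1: had r8 ⇒ C
  [8] b0 r2: had r2 ⇒ H
  [9] b6 r7: no row ⇒ E
  [10] b4 r10: no row ⇒ E
  [11] b4 r1: had r10 ⇒ C
  [12] b0 r5: had r2 ⇒ C

STATE = b0:5 b1:1 b2:5 b3:- b4:1 b5:0 b6:7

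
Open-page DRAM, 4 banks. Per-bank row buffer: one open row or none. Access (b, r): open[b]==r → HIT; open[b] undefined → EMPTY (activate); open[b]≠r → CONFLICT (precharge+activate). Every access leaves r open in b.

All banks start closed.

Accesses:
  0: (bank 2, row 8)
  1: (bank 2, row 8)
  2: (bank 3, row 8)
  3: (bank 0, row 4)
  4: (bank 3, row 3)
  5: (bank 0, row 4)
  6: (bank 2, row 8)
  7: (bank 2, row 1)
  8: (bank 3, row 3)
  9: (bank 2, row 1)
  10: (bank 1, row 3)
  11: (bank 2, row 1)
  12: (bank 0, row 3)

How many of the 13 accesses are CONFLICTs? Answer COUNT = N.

#0 (2,8) E
#1 (2,8) H  (was 8)
#2 (3,8) E
#3 (0,4) E
#4 (3,3) C  (was 8)
#5 (0,4) H  (was 4)
#6 (2,8) H  (was 8)
#7 (2,1) C  (was 8)
#8 (3,3) H  (was 3)
#9 (2,1) H  (was 1)
#10 (1,3) E
#11 (2,1) H  (was 1)
#12 (0,3) C  (was 4)

COUNT = 3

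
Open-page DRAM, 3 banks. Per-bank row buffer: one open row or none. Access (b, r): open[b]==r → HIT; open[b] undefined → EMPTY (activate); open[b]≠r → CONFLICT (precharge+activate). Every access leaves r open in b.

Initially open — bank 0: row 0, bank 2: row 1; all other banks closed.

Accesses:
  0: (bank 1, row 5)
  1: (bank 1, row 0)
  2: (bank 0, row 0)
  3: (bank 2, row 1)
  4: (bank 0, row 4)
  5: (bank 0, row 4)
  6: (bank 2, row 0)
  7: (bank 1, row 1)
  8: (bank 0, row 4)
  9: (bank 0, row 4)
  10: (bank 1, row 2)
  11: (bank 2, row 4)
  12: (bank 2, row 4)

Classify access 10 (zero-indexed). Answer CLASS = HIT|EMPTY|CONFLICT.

CLASS = CONFLICT

#0 (1,5) E
#1 (1,0) C  (was 5)
#2 (0,0) H  (was 0)
#3 (2,1) H  (was 1)
#4 (0,4) C  (was 0)
#5 (0,4) H  (was 4)
#6 (2,0) C  (was 1)
#7 (1,1) C  (was 0)
#8 (0,4) H  (was 4)
#9 (0,4) H  (was 4)
#10 (1,2) C  (was 1)
#11 (2,4) C  (was 0)
#12 (2,4) H  (was 4)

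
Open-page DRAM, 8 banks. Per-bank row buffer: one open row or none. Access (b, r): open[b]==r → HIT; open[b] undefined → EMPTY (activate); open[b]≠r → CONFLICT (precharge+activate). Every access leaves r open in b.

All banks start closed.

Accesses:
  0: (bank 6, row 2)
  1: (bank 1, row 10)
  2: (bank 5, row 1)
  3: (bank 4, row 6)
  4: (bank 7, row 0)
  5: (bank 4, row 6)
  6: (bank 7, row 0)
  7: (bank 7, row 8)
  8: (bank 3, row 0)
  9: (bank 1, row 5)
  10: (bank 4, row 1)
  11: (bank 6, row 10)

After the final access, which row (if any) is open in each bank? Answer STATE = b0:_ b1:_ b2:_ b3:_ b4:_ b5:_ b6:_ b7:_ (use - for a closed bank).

0: bank 6 row 2 — prev None → EMPTY
1: bank 1 row 10 — prev None → EMPTY
2: bank 5 row 1 — prev None → EMPTY
3: bank 4 row 6 — prev None → EMPTY
4: bank 7 row 0 — prev None → EMPTY
5: bank 4 row 6 — prev 6 → HIT
6: bank 7 row 0 — prev 0 → HIT
7: bank 7 row 8 — prev 0 → CONFLICT
8: bank 3 row 0 — prev None → EMPTY
9: bank 1 row 5 — prev 10 → CONFLICT
10: bank 4 row 1 — prev 6 → CONFLICT
11: bank 6 row 10 — prev 2 → CONFLICT

STATE = b0:- b1:5 b2:- b3:0 b4:1 b5:1 b6:10 b7:8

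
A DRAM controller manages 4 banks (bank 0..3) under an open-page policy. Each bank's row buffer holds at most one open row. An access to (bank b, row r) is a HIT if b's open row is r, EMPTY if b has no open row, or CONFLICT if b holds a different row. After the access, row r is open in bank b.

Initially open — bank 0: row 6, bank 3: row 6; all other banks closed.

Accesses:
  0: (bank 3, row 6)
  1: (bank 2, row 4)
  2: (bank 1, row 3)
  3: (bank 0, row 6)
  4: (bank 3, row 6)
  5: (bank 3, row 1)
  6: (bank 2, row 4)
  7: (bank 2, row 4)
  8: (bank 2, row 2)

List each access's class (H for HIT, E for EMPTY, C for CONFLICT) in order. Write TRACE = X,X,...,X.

0: bank 3 row 6 — prev 6 → HIT
1: bank 2 row 4 — prev None → EMPTY
2: bank 1 row 3 — prev None → EMPTY
3: bank 0 row 6 — prev 6 → HIT
4: bank 3 row 6 — prev 6 → HIT
5: bank 3 row 1 — prev 6 → CONFLICT
6: bank 2 row 4 — prev 4 → HIT
7: bank 2 row 4 — prev 4 → HIT
8: bank 2 row 2 — prev 4 → CONFLICT

TRACE = H,E,E,H,H,C,H,H,C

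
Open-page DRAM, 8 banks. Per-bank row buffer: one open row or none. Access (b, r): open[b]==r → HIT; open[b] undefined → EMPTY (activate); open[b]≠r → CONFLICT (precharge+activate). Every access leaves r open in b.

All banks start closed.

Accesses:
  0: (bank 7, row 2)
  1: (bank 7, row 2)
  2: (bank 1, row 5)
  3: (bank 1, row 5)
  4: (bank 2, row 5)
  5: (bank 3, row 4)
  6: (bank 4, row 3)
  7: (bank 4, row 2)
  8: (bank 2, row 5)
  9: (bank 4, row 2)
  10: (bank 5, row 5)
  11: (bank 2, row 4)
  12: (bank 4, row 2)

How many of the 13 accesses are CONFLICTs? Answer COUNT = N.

COUNT = 2

  [0] b7 r2: no row ⇒ E
  [1] b7 r2: had r2 ⇒ H
  [2] b1 r5: no row ⇒ E
  [3] b1 r5: had r5 ⇒ H
  [4] b2 r5: no row ⇒ E
  [5] b3 r4: no row ⇒ E
  [6] b4 r3: no row ⇒ E
  [7] b4 r2: had r3 ⇒ C
  [8] b2 r5: had r5 ⇒ H
  [9] b4 r2: had r2 ⇒ H
  [10] b5 r5: no row ⇒ E
  [11] b2 r4: had r5 ⇒ C
  [12] b4 r2: had r2 ⇒ H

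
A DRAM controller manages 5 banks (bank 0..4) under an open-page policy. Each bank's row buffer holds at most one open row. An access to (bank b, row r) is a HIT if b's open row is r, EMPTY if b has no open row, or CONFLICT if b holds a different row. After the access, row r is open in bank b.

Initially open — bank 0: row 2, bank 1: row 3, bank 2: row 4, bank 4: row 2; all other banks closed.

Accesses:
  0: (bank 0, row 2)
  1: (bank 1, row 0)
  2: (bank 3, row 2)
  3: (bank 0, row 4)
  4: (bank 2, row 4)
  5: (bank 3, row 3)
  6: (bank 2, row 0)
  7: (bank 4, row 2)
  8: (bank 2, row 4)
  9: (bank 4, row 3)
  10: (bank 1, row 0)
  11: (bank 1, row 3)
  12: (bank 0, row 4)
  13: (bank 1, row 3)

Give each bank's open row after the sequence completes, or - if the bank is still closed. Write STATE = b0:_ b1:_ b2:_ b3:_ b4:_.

STATE = b0:4 b1:3 b2:4 b3:3 b4:3

  [0] b0 r2: had r2 ⇒ H
  [1] b1 r0: had r3 ⇒ C
  [2] b3 r2: no row ⇒ E
  [3] b0 r4: had r2 ⇒ C
  [4] b2 r4: had r4 ⇒ H
  [5] b3 r3: had r2 ⇒ C
  [6] b2 r0: had r4 ⇒ C
  [7] b4 r2: had r2 ⇒ H
  [8] b2 r4: had r0 ⇒ C
  [9] b4 r3: had r2 ⇒ C
  [10] b1 r0: had r0 ⇒ H
  [11] b1 r3: had r0 ⇒ C
  [12] b0 r4: had r4 ⇒ H
  [13] b1 r3: had r3 ⇒ H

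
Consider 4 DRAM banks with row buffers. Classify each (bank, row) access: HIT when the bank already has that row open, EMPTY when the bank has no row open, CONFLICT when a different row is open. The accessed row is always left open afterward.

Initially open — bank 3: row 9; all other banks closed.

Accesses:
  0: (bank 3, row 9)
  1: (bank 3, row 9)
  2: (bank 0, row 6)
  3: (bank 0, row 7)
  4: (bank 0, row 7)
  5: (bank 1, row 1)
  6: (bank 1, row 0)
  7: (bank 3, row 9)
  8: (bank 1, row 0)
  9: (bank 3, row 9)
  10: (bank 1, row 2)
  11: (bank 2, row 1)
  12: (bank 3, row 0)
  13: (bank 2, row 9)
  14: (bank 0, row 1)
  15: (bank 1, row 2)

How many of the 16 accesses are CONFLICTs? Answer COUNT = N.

COUNT = 6

0: bank 3 row 9 — prev 9 → HIT
1: bank 3 row 9 — prev 9 → HIT
2: bank 0 row 6 — prev None → EMPTY
3: bank 0 row 7 — prev 6 → CONFLICT
4: bank 0 row 7 — prev 7 → HIT
5: bank 1 row 1 — prev None → EMPTY
6: bank 1 row 0 — prev 1 → CONFLICT
7: bank 3 row 9 — prev 9 → HIT
8: bank 1 row 0 — prev 0 → HIT
9: bank 3 row 9 — prev 9 → HIT
10: bank 1 row 2 — prev 0 → CONFLICT
11: bank 2 row 1 — prev None → EMPTY
12: bank 3 row 0 — prev 9 → CONFLICT
13: bank 2 row 9 — prev 1 → CONFLICT
14: bank 0 row 1 — prev 7 → CONFLICT
15: bank 1 row 2 — prev 2 → HIT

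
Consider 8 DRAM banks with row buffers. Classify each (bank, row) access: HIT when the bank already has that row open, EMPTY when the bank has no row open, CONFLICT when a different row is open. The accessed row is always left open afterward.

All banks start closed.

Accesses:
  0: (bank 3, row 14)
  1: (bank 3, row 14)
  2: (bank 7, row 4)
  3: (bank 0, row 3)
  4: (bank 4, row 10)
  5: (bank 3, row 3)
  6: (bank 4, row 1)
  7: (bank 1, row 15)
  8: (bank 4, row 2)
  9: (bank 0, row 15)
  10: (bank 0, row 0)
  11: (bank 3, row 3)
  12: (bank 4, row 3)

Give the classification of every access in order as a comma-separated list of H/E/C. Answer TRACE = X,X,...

TRACE = E,H,E,E,E,C,C,E,C,C,C,H,C

step 0: bank3 None->14 [EMPTY]
step 1: bank3 14->14 [HIT]
step 2: bank7 None->4 [EMPTY]
step 3: bank0 None->3 [EMPTY]
step 4: bank4 None->10 [EMPTY]
step 5: bank3 14->3 [CONFLICT]
step 6: bank4 10->1 [CONFLICT]
step 7: bank1 None->15 [EMPTY]
step 8: bank4 1->2 [CONFLICT]
step 9: bank0 3->15 [CONFLICT]
step 10: bank0 15->0 [CONFLICT]
step 11: bank3 3->3 [HIT]
step 12: bank4 2->3 [CONFLICT]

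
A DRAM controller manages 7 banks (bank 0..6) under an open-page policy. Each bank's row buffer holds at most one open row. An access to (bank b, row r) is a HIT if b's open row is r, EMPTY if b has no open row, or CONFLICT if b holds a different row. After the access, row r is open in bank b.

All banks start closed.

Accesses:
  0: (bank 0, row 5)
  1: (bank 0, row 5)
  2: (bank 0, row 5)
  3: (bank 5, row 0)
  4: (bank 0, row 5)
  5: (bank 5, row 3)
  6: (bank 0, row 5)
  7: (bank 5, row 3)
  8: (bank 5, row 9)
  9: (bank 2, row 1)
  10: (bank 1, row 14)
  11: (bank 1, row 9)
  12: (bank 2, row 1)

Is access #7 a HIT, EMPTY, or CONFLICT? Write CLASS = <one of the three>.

  [0] b0 r5: no row ⇒ E
  [1] b0 r5: had r5 ⇒ H
  [2] b0 r5: had r5 ⇒ H
  [3] b5 r0: no row ⇒ E
  [4] b0 r5: had r5 ⇒ H
  [5] b5 r3: had r0 ⇒ C
  [6] b0 r5: had r5 ⇒ H
  [7] b5 r3: had r3 ⇒ H
  [8] b5 r9: had r3 ⇒ C
  [9] b2 r1: no row ⇒ E
  [10] b1 r14: no row ⇒ E
  [11] b1 r9: had r14 ⇒ C
  [12] b2 r1: had r1 ⇒ H

CLASS = HIT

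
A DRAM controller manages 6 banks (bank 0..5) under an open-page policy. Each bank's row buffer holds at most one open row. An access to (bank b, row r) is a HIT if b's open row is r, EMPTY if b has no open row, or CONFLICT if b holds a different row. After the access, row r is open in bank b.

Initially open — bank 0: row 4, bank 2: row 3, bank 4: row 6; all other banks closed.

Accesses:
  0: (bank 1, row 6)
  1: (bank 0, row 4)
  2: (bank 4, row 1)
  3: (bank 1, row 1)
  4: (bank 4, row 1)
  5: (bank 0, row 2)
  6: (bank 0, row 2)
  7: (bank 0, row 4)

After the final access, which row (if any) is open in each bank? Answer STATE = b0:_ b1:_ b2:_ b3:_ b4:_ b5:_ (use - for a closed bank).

STATE = b0:4 b1:1 b2:3 b3:- b4:1 b5:-

step 0: bank1 None->6 [EMPTY]
step 1: bank0 4->4 [HIT]
step 2: bank4 6->1 [CONFLICT]
step 3: bank1 6->1 [CONFLICT]
step 4: bank4 1->1 [HIT]
step 5: bank0 4->2 [CONFLICT]
step 6: bank0 2->2 [HIT]
step 7: bank0 2->4 [CONFLICT]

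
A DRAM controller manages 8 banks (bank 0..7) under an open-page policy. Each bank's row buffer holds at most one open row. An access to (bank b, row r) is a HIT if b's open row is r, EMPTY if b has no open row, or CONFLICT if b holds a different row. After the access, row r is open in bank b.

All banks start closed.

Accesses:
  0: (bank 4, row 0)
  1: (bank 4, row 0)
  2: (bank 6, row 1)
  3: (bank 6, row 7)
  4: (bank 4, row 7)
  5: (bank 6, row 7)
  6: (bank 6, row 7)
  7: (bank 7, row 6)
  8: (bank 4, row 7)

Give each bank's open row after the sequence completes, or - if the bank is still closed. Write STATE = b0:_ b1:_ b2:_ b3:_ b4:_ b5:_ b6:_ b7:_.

step 0: bank4 None->0 [EMPTY]
step 1: bank4 0->0 [HIT]
step 2: bank6 None->1 [EMPTY]
step 3: bank6 1->7 [CONFLICT]
step 4: bank4 0->7 [CONFLICT]
step 5: bank6 7->7 [HIT]
step 6: bank6 7->7 [HIT]
step 7: bank7 None->6 [EMPTY]
step 8: bank4 7->7 [HIT]

STATE = b0:- b1:- b2:- b3:- b4:7 b5:- b6:7 b7:6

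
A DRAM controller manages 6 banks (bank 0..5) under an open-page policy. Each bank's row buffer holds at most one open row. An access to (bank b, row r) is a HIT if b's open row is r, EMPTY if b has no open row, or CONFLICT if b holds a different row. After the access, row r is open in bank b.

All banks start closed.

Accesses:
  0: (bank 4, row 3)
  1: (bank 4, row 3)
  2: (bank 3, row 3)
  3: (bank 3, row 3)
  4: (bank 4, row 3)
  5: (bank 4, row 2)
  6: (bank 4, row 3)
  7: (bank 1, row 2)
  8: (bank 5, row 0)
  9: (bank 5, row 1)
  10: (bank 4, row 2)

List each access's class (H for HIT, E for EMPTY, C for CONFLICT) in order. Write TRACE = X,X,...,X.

  [0] b4 r3: no row ⇒ E
  [1] b4 r3: had r3 ⇒ H
  [2] b3 r3: no row ⇒ E
  [3] b3 r3: had r3 ⇒ H
  [4] b4 r3: had r3 ⇒ H
  [5] b4 r2: had r3 ⇒ C
  [6] b4 r3: had r2 ⇒ C
  [7] b1 r2: no row ⇒ E
  [8] b5 r0: no row ⇒ E
  [9] b5 r1: had r0 ⇒ C
  [10] b4 r2: had r3 ⇒ C

TRACE = E,H,E,H,H,C,C,E,E,C,C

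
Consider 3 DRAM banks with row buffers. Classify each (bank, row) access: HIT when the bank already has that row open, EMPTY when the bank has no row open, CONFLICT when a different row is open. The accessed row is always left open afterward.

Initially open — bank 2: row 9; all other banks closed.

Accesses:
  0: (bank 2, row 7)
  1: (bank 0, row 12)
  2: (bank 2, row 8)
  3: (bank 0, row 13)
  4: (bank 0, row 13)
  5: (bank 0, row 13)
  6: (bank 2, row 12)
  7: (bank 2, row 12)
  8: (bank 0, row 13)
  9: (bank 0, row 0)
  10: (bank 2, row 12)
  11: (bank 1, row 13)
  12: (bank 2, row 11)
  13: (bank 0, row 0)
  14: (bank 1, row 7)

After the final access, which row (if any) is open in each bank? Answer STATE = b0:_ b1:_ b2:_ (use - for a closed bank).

STATE = b0:0 b1:7 b2:11

0: bank 2 row 7 — prev 9 → CONFLICT
1: bank 0 row 12 — prev None → EMPTY
2: bank 2 row 8 — prev 7 → CONFLICT
3: bank 0 row 13 — prev 12 → CONFLICT
4: bank 0 row 13 — prev 13 → HIT
5: bank 0 row 13 — prev 13 → HIT
6: bank 2 row 12 — prev 8 → CONFLICT
7: bank 2 row 12 — prev 12 → HIT
8: bank 0 row 13 — prev 13 → HIT
9: bank 0 row 0 — prev 13 → CONFLICT
10: bank 2 row 12 — prev 12 → HIT
11: bank 1 row 13 — prev None → EMPTY
12: bank 2 row 11 — prev 12 → CONFLICT
13: bank 0 row 0 — prev 0 → HIT
14: bank 1 row 7 — prev 13 → CONFLICT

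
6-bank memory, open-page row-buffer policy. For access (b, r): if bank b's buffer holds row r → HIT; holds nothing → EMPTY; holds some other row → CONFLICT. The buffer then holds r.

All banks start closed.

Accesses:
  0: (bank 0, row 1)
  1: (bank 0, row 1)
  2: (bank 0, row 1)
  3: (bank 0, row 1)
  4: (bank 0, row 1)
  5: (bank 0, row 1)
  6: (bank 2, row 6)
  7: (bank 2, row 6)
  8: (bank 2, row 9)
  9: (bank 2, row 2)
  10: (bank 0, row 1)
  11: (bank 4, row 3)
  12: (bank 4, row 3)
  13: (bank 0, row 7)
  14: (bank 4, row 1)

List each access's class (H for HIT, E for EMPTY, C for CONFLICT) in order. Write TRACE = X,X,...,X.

TRACE = E,H,H,H,H,H,E,H,C,C,H,E,H,C,C

step 0: bank0 None->1 [EMPTY]
step 1: bank0 1->1 [HIT]
step 2: bank0 1->1 [HIT]
step 3: bank0 1->1 [HIT]
step 4: bank0 1->1 [HIT]
step 5: bank0 1->1 [HIT]
step 6: bank2 None->6 [EMPTY]
step 7: bank2 6->6 [HIT]
step 8: bank2 6->9 [CONFLICT]
step 9: bank2 9->2 [CONFLICT]
step 10: bank0 1->1 [HIT]
step 11: bank4 None->3 [EMPTY]
step 12: bank4 3->3 [HIT]
step 13: bank0 1->7 [CONFLICT]
step 14: bank4 3->1 [CONFLICT]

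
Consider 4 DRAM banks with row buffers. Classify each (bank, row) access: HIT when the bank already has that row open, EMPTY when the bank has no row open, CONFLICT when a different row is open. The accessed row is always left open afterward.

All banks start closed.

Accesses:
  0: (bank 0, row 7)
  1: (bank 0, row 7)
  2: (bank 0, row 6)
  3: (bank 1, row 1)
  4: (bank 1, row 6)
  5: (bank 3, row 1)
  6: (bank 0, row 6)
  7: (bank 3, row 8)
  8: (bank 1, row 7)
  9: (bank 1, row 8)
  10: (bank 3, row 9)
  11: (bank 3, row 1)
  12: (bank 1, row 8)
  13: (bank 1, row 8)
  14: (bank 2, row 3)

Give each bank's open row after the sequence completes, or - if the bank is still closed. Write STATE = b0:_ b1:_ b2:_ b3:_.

STATE = b0:6 b1:8 b2:3 b3:1

#0 (0,7) E
#1 (0,7) H  (was 7)
#2 (0,6) C  (was 7)
#3 (1,1) E
#4 (1,6) C  (was 1)
#5 (3,1) E
#6 (0,6) H  (was 6)
#7 (3,8) C  (was 1)
#8 (1,7) C  (was 6)
#9 (1,8) C  (was 7)
#10 (3,9) C  (was 8)
#11 (3,1) C  (was 9)
#12 (1,8) H  (was 8)
#13 (1,8) H  (was 8)
#14 (2,3) E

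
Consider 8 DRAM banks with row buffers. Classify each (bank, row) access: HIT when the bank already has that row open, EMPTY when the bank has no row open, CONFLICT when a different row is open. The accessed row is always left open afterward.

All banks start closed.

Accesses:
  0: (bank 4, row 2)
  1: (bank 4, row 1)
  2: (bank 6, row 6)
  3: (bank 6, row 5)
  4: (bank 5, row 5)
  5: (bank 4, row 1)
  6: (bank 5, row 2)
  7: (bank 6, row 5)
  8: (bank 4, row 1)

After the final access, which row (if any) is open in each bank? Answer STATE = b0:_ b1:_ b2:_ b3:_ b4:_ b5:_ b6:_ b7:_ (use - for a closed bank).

#0 (4,2) E
#1 (4,1) C  (was 2)
#2 (6,6) E
#3 (6,5) C  (was 6)
#4 (5,5) E
#5 (4,1) H  (was 1)
#6 (5,2) C  (was 5)
#7 (6,5) H  (was 5)
#8 (4,1) H  (was 1)

STATE = b0:- b1:- b2:- b3:- b4:1 b5:2 b6:5 b7:-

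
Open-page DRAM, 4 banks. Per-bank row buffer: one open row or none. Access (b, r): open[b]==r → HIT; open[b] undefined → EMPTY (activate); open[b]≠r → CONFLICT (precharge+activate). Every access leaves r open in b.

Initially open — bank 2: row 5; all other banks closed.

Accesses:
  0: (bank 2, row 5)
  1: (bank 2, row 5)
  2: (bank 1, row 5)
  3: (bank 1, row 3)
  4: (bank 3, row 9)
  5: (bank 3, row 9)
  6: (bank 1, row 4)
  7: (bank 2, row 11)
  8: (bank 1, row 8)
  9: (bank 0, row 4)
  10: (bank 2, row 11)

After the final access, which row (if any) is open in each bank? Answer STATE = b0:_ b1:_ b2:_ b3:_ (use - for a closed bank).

step 0: bank2 5->5 [HIT]
step 1: bank2 5->5 [HIT]
step 2: bank1 None->5 [EMPTY]
step 3: bank1 5->3 [CONFLICT]
step 4: bank3 None->9 [EMPTY]
step 5: bank3 9->9 [HIT]
step 6: bank1 3->4 [CONFLICT]
step 7: bank2 5->11 [CONFLICT]
step 8: bank1 4->8 [CONFLICT]
step 9: bank0 None->4 [EMPTY]
step 10: bank2 11->11 [HIT]

STATE = b0:4 b1:8 b2:11 b3:9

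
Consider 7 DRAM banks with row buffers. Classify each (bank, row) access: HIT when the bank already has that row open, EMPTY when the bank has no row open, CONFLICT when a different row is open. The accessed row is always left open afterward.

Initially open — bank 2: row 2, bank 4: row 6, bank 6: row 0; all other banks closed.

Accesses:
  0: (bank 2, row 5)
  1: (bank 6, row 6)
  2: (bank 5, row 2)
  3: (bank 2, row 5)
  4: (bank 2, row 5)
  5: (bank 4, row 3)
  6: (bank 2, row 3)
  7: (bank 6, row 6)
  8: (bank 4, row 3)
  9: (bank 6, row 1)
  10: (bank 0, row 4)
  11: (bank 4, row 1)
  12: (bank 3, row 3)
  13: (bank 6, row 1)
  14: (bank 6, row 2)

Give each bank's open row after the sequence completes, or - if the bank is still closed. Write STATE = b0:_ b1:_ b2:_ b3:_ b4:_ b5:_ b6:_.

#0 (2,5) C  (was 2)
#1 (6,6) C  (was 0)
#2 (5,2) E
#3 (2,5) H  (was 5)
#4 (2,5) H  (was 5)
#5 (4,3) C  (was 6)
#6 (2,3) C  (was 5)
#7 (6,6) H  (was 6)
#8 (4,3) H  (was 3)
#9 (6,1) C  (was 6)
#10 (0,4) E
#11 (4,1) C  (was 3)
#12 (3,3) E
#13 (6,1) H  (was 1)
#14 (6,2) C  (was 1)

STATE = b0:4 b1:- b2:3 b3:3 b4:1 b5:2 b6:2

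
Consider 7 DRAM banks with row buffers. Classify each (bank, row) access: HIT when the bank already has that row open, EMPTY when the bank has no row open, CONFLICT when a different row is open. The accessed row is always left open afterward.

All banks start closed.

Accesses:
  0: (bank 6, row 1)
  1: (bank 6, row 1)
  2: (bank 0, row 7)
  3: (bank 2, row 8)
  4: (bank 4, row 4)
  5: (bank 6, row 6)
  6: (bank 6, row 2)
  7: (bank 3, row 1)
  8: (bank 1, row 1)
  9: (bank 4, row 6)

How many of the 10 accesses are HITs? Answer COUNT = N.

step 0: bank6 None->1 [EMPTY]
step 1: bank6 1->1 [HIT]
step 2: bank0 None->7 [EMPTY]
step 3: bank2 None->8 [EMPTY]
step 4: bank4 None->4 [EMPTY]
step 5: bank6 1->6 [CONFLICT]
step 6: bank6 6->2 [CONFLICT]
step 7: bank3 None->1 [EMPTY]
step 8: bank1 None->1 [EMPTY]
step 9: bank4 4->6 [CONFLICT]

COUNT = 1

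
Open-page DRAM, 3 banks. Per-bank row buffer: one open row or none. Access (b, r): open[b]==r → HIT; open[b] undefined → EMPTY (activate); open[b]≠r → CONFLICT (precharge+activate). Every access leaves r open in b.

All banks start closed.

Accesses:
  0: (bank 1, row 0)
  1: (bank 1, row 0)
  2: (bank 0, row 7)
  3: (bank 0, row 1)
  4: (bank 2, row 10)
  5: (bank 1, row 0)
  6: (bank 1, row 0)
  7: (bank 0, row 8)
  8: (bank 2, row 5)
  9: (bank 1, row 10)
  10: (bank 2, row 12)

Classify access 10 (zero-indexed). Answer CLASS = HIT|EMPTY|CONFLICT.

#0 (1,0) E
#1 (1,0) H  (was 0)
#2 (0,7) E
#3 (0,1) C  (was 7)
#4 (2,10) E
#5 (1,0) H  (was 0)
#6 (1,0) H  (was 0)
#7 (0,8) C  (was 1)
#8 (2,5) C  (was 10)
#9 (1,10) C  (was 0)
#10 (2,12) C  (was 5)

CLASS = CONFLICT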